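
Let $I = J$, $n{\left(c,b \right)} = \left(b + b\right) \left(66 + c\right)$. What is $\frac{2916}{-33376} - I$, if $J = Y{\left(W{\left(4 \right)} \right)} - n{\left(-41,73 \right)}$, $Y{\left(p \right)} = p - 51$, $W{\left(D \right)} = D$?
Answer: $\frac{30847039}{8344} \approx 3696.9$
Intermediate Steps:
$Y{\left(p \right)} = -51 + p$ ($Y{\left(p \right)} = p - 51 = -51 + p$)
$n{\left(c,b \right)} = 2 b \left(66 + c\right)$
$J = -3697$ ($J = \left(-51 + 4\right) - 2 \cdot 73 \left(66 - 41\right) = -47 - 2 \cdot 73 \cdot 25 = -47 - 3650 = -3697$)
$I = -3697$
$\frac{2916}{-33376} - I = \frac{2916}{-33376} - -3697 = 2916 \left(- \frac{1}{33376}\right) + 3697 = - \frac{729}{8344} + 3697 = \frac{30847039}{8344}$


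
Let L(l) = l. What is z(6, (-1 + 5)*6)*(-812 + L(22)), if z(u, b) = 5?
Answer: -3950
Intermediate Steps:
z(6, (-1 + 5)*6)*(-812 + L(22)) = 5*(-812 + 22) = 5*(-790) = -3950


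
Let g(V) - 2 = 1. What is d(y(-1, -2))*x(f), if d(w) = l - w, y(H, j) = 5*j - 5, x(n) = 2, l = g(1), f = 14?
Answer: 36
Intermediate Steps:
g(V) = 3 (g(V) = 2 + 1 = 3)
l = 3
y(H, j) = -5 + 5*j
d(w) = 3 - w
d(y(-1, -2))*x(f) = (3 - (-5 + 5*(-2)))*2 = (3 - (-5 - 10))*2 = (3 - 1*(-15))*2 = (3 + 15)*2 = 18*2 = 36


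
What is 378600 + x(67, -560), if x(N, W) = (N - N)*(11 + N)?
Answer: 378600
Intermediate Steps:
x(N, W) = 0 (x(N, W) = 0*(11 + N) = 0)
378600 + x(67, -560) = 378600 + 0 = 378600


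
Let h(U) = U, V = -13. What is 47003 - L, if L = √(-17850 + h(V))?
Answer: 47003 - I*√17863 ≈ 47003.0 - 133.65*I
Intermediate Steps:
L = I*√17863 (L = √(-17850 - 13) = √(-17863) = I*√17863 ≈ 133.65*I)
47003 - L = 47003 - I*√17863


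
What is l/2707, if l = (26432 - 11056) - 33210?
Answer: -17834/2707 ≈ -6.5881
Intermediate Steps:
l = -17834 (l = 15376 - 33210 = -17834)
l/2707 = -17834/2707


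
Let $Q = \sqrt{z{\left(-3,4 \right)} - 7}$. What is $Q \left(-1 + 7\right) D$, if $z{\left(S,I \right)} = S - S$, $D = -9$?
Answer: $- 54 i \sqrt{7} \approx - 142.87 i$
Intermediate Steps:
$z{\left(S,I \right)} = 0$
$Q = i \sqrt{7}$ ($Q = \sqrt{0 - 7} = \sqrt{-7} = i \sqrt{7} \approx 2.6458 i$)
$Q \left(-1 + 7\right) D = i \sqrt{7} \left(-1 + 7\right) \left(-9\right) = i \sqrt{7} \cdot 6 \left(-9\right) = 6 i \sqrt{7} \left(-9\right) = - 54 i \sqrt{7}$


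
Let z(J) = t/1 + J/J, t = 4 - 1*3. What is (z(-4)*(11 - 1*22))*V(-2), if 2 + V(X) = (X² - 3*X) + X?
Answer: -132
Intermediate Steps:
t = 1 (t = 4 - 3 = 1)
z(J) = 2 (z(J) = 1/1 + J/J = 1*1 + 1 = 1 + 1 = 2)
V(X) = -2 + X² - 2*X (V(X) = -2 + ((X² - 3*X) + X) = -2 + (X² - 2*X) = -2 + X² - 2*X)
(z(-4)*(11 - 1*22))*V(-2) = (2*(11 - 1*22))*(-2 + (-2)² - 2*(-2)) = (2*(11 - 22))*(-2 + 4 + 4) = (2*(-11))*6 = -22*6 = -132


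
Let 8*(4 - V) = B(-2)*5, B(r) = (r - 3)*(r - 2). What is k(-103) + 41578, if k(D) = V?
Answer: 83139/2 ≈ 41570.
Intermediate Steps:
B(r) = (-3 + r)*(-2 + r)
V = -17/2 (V = 4 - (6 + (-2)² - 5*(-2))*5/8 = 4 - (6 + 4 + 10)*5/8 = 4 - 5*5/2 = 4 - ⅛*100 = 4 - 25/2 = -17/2 ≈ -8.5000)
k(D) = -17/2
k(-103) + 41578 = -17/2 + 41578 = 83139/2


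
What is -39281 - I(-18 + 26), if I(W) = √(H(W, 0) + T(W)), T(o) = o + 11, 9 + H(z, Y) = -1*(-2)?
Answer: -39281 - 2*√3 ≈ -39284.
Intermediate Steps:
H(z, Y) = -7 (H(z, Y) = -9 - 1*(-2) = -9 + 2 = -7)
T(o) = 11 + o
I(W) = √(4 + W) (I(W) = √(-7 + (11 + W)) = √(4 + W))
-39281 - I(-18 + 26) = -39281 - √(4 + (-18 + 26)) = -39281 - √(4 + 8) = -39281 - √12 = -39281 - 2*√3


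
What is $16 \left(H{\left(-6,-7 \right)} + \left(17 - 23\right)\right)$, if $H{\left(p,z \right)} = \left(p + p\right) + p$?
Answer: $-384$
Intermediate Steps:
$H{\left(p,z \right)} = 3 p$ ($H{\left(p,z \right)} = 2 p + p = 3 p$)
$16 \left(H{\left(-6,-7 \right)} + \left(17 - 23\right)\right) = 16 \left(3 \left(-6\right) + \left(17 - 23\right)\right) = 16 \left(-18 - 6\right) = 16 \left(-24\right) = -384$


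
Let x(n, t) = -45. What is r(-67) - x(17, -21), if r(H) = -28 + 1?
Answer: 18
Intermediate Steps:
r(H) = -27
r(-67) - x(17, -21) = -27 - 1*(-45) = -27 + 45 = 18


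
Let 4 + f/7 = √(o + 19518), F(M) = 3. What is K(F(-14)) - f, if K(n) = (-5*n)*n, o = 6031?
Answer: -17 - 7*√25549 ≈ -1135.9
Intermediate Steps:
f = -28 + 7*√25549 (f = -28 + 7*√(6031 + 19518) = -28 + 7*√25549 ≈ 1090.9)
K(n) = -5*n²
K(F(-14)) - f = -5*3² - (-28 + 7*√25549) = -5*9 + (28 - 7*√25549) = -45 + (28 - 7*√25549) = -17 - 7*√25549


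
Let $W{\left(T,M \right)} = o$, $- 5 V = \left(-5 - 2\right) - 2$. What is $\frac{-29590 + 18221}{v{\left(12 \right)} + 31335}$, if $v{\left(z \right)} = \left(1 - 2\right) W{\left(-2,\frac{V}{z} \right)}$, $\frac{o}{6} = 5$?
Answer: $- \frac{11369}{31305} \approx -0.36317$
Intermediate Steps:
$V = \frac{9}{5}$ ($V = - \frac{\left(-5 - 2\right) - 2}{5} = - \frac{-7 - 2}{5} = \left(- \frac{1}{5}\right) \left(-9\right) = \frac{9}{5} \approx 1.8$)
$o = 30$ ($o = 6 \cdot 5 = 30$)
$W{\left(T,M \right)} = 30$
$v{\left(z \right)} = -30$ ($v{\left(z \right)} = \left(1 - 2\right) 30 = \left(-1\right) 30 = -30$)
$\frac{-29590 + 18221}{v{\left(12 \right)} + 31335} = \frac{-29590 + 18221}{-30 + 31335} = - \frac{11369}{31305}$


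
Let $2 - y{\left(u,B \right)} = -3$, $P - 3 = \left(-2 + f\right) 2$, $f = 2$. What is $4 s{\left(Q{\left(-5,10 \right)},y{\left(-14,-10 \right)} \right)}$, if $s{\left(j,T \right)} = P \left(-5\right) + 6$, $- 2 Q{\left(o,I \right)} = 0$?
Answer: $-36$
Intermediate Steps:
$Q{\left(o,I \right)} = 0$ ($Q{\left(o,I \right)} = \left(- \frac{1}{2}\right) 0 = 0$)
$P = 3$ ($P = 3 + \left(-2 + 2\right) 2 = 3 + 0 \cdot 2 = 3 + 0 = 3$)
$y{\left(u,B \right)} = 5$ ($y{\left(u,B \right)} = 2 - -3 = 2 + 3 = 5$)
$s{\left(j,T \right)} = -9$ ($s{\left(j,T \right)} = 3 \left(-5\right) + 6 = -15 + 6 = -9$)
$4 s{\left(Q{\left(-5,10 \right)},y{\left(-14,-10 \right)} \right)} = 4 \left(-9\right) = -36$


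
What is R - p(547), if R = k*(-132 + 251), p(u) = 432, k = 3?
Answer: -75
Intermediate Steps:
R = 357 (R = 3*(-132 + 251) = 3*119 = 357)
R - p(547) = 357 - 1*432 = 357 - 432 = -75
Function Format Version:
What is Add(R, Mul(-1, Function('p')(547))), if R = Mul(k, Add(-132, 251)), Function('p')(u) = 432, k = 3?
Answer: -75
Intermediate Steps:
R = 357 (R = Mul(3, Add(-132, 251)) = Mul(3, 119) = 357)
Add(R, Mul(-1, Function('p')(547))) = Add(357, Mul(-1, 432)) = Add(357, -432) = -75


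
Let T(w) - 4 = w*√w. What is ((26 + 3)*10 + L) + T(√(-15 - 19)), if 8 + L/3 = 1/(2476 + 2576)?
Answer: 454681/1684 + (-34)^(¾) ≈ 260.04 + 9.9562*I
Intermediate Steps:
T(w) = 4 + w^(3/2) (T(w) = 4 + w*√w = 4 + w^(3/2))
L = -40415/1684 (L = -24 + 3/(2476 + 2576) = -24 + 3/5052 = -24 + 3*(1/5052) = -24 + 1/1684 = -40415/1684 ≈ -23.999)
((26 + 3)*10 + L) + T(√(-15 - 19)) = ((26 + 3)*10 - 40415/1684) + (4 + (√(-15 - 19))^(3/2)) = (29*10 - 40415/1684) + (4 + (√(-34))^(3/2)) = (290 - 40415/1684) + (4 + (I*√34)^(3/2)) = 447945/1684 + (4 + 34^(¾)*I^(3/2)) = 454681/1684 + 34^(¾)*I^(3/2)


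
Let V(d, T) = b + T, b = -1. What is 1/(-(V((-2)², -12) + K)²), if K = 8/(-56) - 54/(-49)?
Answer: -2401/348100 ≈ -0.0068974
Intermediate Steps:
V(d, T) = -1 + T
K = 47/49 (K = 8*(-1/56) - 54*(-1/49) = -⅐ + 54/49 = 47/49 ≈ 0.95918)
1/(-(V((-2)², -12) + K)²) = 1/(-((-1 - 12) + 47/49)²) = 1/(-(-13 + 47/49)²) = 1/(-(-590/49)²) = 1/(-1*348100/2401) = 1/(-348100/2401) = -2401/348100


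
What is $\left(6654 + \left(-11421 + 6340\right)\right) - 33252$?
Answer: $-31679$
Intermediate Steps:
$\left(6654 + \left(-11421 + 6340\right)\right) - 33252 = \left(6654 - 5081\right) - 33252 = 1573 - 33252 = -31679$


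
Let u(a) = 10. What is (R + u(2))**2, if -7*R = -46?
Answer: 13456/49 ≈ 274.61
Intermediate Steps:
R = 46/7 (R = -1/7*(-46) = 46/7 ≈ 6.5714)
(R + u(2))**2 = (46/7 + 10)**2 = (116/7)**2 = 13456/49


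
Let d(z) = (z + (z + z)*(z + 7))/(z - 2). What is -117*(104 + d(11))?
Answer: -17459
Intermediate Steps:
d(z) = (z + 2*z*(7 + z))/(-2 + z) (d(z) = (z + (2*z)*(7 + z))/(-2 + z) = (z + 2*z*(7 + z))/(-2 + z))
-117*(104 + d(11)) = -117*(104 + 11*(15 + 2*11)/(-2 + 11)) = -117*(104 + 11*(15 + 22)/9) = -117*(104 + 11*(1/9)*37) = -117*(104 + 407/9) = -117*1343/9 = -17459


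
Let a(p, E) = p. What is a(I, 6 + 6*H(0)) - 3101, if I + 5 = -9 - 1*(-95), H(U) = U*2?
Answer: -3020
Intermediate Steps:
H(U) = 2*U
I = 81 (I = -5 + (-9 - 1*(-95)) = -5 + (-9 + 95) = -5 + 86 = 81)
a(I, 6 + 6*H(0)) - 3101 = 81 - 3101 = -3020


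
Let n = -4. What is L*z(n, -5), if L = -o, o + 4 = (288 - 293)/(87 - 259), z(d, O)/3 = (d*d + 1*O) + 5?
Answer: 8196/43 ≈ 190.60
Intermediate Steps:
z(d, O) = 15 + 3*O + 3*d**2 (z(d, O) = 3*((d*d + 1*O) + 5) = 3*((d**2 + O) + 5) = 3*((O + d**2) + 5) = 3*(5 + O + d**2) = 15 + 3*O + 3*d**2)
o = -683/172 (o = -4 + (288 - 293)/(87 - 259) = -4 - 5/(-172) = -4 - 5*(-1/172) = -4 + 5/172 = -683/172 ≈ -3.9709)
L = 683/172 (L = -1*(-683/172) = 683/172 ≈ 3.9709)
L*z(n, -5) = 683*(15 + 3*(-5) + 3*(-4)**2)/172 = 683*(15 - 15 + 3*16)/172 = 683*(15 - 15 + 48)/172 = (683/172)*48 = 8196/43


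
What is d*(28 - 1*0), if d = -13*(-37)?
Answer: 13468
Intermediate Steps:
d = 481
d*(28 - 1*0) = 481*(28 - 1*0) = 481*(28 + 0) = 481*28 = 13468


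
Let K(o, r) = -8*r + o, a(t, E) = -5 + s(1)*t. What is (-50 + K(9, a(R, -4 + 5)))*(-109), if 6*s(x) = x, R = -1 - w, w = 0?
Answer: -109/3 ≈ -36.333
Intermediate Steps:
R = -1 (R = -1 - 1*0 = -1 + 0 = -1)
s(x) = x/6
a(t, E) = -5 + t/6 (a(t, E) = -5 + ((⅙)*1)*t = -5 + t/6)
K(o, r) = o - 8*r
(-50 + K(9, a(R, -4 + 5)))*(-109) = (-50 + (9 - 8*(-5 + (⅙)*(-1))))*(-109) = (-50 + (9 - 8*(-5 - ⅙)))*(-109) = (-50 + (9 - 8*(-31/6)))*(-109) = (-50 + (9 + 124/3))*(-109) = (-50 + 151/3)*(-109) = (⅓)*(-109) = -109/3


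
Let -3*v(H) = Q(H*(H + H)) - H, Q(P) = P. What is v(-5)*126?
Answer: -2310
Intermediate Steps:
v(H) = -2*H²/3 + H/3 (v(H) = -(H*(H + H) - H)/3 = -(H*(2*H) - H)/3 = -(2*H² - H)/3 = -(-H + 2*H²)/3 = -2*H²/3 + H/3)
v(-5)*126 = ((⅓)*(-5)*(1 - 2*(-5)))*126 = ((⅓)*(-5)*(1 + 10))*126 = ((⅓)*(-5)*11)*126 = -55/3*126 = -2310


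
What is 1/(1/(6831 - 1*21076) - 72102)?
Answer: -14245/1027092991 ≈ -1.3869e-5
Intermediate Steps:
1/(1/(6831 - 1*21076) - 72102) = 1/(1/(6831 - 21076) - 72102) = 1/(1/(-14245) - 72102) = 1/(-1/14245 - 72102) = 1/(-1027092991/14245) = -14245/1027092991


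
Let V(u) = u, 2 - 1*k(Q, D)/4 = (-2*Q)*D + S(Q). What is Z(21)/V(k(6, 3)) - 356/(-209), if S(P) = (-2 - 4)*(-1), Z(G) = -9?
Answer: 43687/26752 ≈ 1.6330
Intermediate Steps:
S(P) = 6 (S(P) = -6*(-1) = 6)
k(Q, D) = -16 + 8*D*Q (k(Q, D) = 8 - 4*((-2*Q)*D + 6) = 8 - 4*(-2*D*Q + 6) = 8 - 4*(6 - 2*D*Q) = 8 + (-24 + 8*D*Q) = -16 + 8*D*Q)
Z(21)/V(k(6, 3)) - 356/(-209) = -9/(-16 + 8*3*6) - 356/(-209) = -9/(-16 + 144) - 356*(-1/209) = -9/128 + 356/209 = 43687/26752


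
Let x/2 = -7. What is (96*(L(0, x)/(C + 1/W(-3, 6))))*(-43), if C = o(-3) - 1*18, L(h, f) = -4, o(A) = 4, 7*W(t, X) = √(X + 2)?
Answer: -264192/217 - 33024*√2/217 ≈ -1432.7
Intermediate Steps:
x = -14 (x = 2*(-7) = -14)
W(t, X) = √(2 + X)/7 (W(t, X) = √(X + 2)/7 = √(2 + X)/7)
C = -14 (C = 4 - 1*18 = 4 - 18 = -14)
(96*(L(0, x)/(C + 1/W(-3, 6))))*(-43) = (96*(-4/(-14 + 1/(√(2 + 6)/7))))*(-43) = (96*(-4/(-14 + 1/(√8/7))))*(-43) = (96*(-4/(-14 + 1/((2*√2)/7))))*(-43) = (96*(-4/(-14 + 1/(2*√2/7))))*(-43) = (96*(-4/(-14 + 7*√2/4)))*(-43) = -384/(-14 + 7*√2/4)*(-43) = 16512/(-14 + 7*√2/4)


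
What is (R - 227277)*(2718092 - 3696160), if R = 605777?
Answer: -370198738000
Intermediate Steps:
(R - 227277)*(2718092 - 3696160) = (605777 - 227277)*(2718092 - 3696160) = 378500*(-978068) = -370198738000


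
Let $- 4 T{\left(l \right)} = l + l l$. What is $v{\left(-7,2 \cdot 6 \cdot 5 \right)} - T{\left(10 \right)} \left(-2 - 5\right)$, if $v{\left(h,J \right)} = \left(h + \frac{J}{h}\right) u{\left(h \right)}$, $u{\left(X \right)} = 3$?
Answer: $- \frac{3349}{14} \approx -239.21$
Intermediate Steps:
$v{\left(h,J \right)} = 3 h + \frac{3 J}{h}$ ($v{\left(h,J \right)} = \left(h + \frac{J}{h}\right) 3 = 3 h + \frac{3 J}{h}$)
$T{\left(l \right)} = - \frac{l}{4} - \frac{l^{2}}{4}$ ($T{\left(l \right)} = - \frac{l + l l}{4} = - \frac{l + l^{2}}{4} = - \frac{l}{4} - \frac{l^{2}}{4}$)
$v{\left(-7,2 \cdot 6 \cdot 5 \right)} - T{\left(10 \right)} \left(-2 - 5\right) = \left(3 \left(-7\right) + \frac{3 \cdot 2 \cdot 6 \cdot 5}{-7}\right) - \left(- \frac{1}{4}\right) 10 \left(1 + 10\right) \left(-2 - 5\right) = \left(-21 + 3 \cdot 12 \cdot 5 \left(- \frac{1}{7}\right)\right) - \left(- \frac{1}{4}\right) 10 \cdot 11 \left(-2 - 5\right) = \left(-21 + 3 \cdot 60 \left(- \frac{1}{7}\right)\right) - \left(- \frac{55}{2}\right) \left(-7\right) = \left(-21 - \frac{180}{7}\right) - \frac{385}{2} = - \frac{327}{7} - \frac{385}{2} = - \frac{3349}{14}$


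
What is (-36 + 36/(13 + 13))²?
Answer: 202500/169 ≈ 1198.2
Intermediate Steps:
(-36 + 36/(13 + 13))² = (-36 + 36/26)² = (-36 + 36*(1/26))² = (-36 + 18/13)² = (-450/13)² = 202500/169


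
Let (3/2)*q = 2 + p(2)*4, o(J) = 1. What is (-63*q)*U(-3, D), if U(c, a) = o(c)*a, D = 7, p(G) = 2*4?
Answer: -9996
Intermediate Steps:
p(G) = 8
U(c, a) = a (U(c, a) = 1*a = a)
q = 68/3 (q = 2*(2 + 8*4)/3 = 2*(2 + 32)/3 = (⅔)*34 = 68/3 ≈ 22.667)
(-63*q)*U(-3, D) = -63*68/3*7 = -1428*7 = -9996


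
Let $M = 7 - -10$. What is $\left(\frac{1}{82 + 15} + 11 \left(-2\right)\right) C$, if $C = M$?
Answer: $- \frac{36261}{97} \approx -373.82$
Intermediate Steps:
$M = 17$ ($M = 7 + 10 = 17$)
$C = 17$
$\left(\frac{1}{82 + 15} + 11 \left(-2\right)\right) C = \left(\frac{1}{82 + 15} + 11 \left(-2\right)\right) 17 = \left(\frac{1}{97} - 22\right) 17 = \left(- \frac{2133}{97}\right) 17 = - \frac{36261}{97}$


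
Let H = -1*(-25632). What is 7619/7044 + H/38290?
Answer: 236141659/134857380 ≈ 1.7510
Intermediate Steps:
H = 25632
7619/7044 + H/38290 = 7619/7044 + 25632/38290 = 7619*(1/7044) + 25632*(1/38290) = 7619/7044 + 12816/19145 = 236141659/134857380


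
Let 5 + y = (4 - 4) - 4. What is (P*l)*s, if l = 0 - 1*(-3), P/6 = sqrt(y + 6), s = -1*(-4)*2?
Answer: 144*I*sqrt(3) ≈ 249.42*I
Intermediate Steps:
y = -9 (y = -5 + ((4 - 4) - 4) = -5 + (0 - 4) = -5 - 4 = -9)
s = 8 (s = 4*2 = 8)
P = 6*I*sqrt(3) (P = 6*sqrt(-9 + 6) = 6*sqrt(-3) = 6*(I*sqrt(3)) = 6*I*sqrt(3) ≈ 10.392*I)
l = 3 (l = 0 + 3 = 3)
(P*l)*s = ((6*I*sqrt(3))*3)*8 = (18*I*sqrt(3))*8 = 144*I*sqrt(3)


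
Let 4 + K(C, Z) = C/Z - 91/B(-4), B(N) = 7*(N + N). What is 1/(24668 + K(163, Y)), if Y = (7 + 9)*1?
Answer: 16/394813 ≈ 4.0526e-5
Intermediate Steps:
B(N) = 14*N (B(N) = 7*(2*N) = 14*N)
Y = 16 (Y = 16*1 = 16)
K(C, Z) = -19/8 + C/Z (K(C, Z) = -4 + (C/Z - 91/(14*(-4))) = -4 + (C/Z - 91/(-56)) = -4 + (C/Z - 91*(-1/56)) = -4 + (C/Z + 13/8) = -4 + (13/8 + C/Z) = -19/8 + C/Z)
1/(24668 + K(163, Y)) = 1/(24668 + (-19/8 + 163/16)) = 1/(24668 + 125/16) = 1/(394813/16) = 16/394813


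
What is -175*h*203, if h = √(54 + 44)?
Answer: -248675*√2 ≈ -3.5168e+5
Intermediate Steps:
h = 7*√2 (h = √98 = 7*√2 ≈ 9.8995)
-175*h*203 = -1225*√2*203 = -248675*√2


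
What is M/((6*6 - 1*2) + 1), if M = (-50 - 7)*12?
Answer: -684/35 ≈ -19.543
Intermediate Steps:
M = -684 (M = -57*12 = -684)
M/((6*6 - 1*2) + 1) = -684/((6*6 - 1*2) + 1) = -684/((36 - 2) + 1) = -684/(34 + 1) = -684/35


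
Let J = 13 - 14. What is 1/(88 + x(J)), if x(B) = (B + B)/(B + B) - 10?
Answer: 1/79 ≈ 0.012658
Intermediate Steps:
J = -1
x(B) = -9 (x(B) = (2*B)/((2*B)) - 10 = (2*B)*(1/(2*B)) - 10 = 1 - 10 = -9)
1/(88 + x(J)) = 1/(88 - 9) = 1/79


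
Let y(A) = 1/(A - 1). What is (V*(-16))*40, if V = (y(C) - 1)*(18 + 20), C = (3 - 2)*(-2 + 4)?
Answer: 0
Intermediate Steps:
C = 2 (C = 1*2 = 2)
y(A) = 1/(-1 + A)
V = 0 (V = (1/(-1 + 2) - 1)*(18 + 20) = (1/1 - 1)*38 = (1 - 1)*38 = 0*38 = 0)
(V*(-16))*40 = (0*(-16))*40 = 0*40 = 0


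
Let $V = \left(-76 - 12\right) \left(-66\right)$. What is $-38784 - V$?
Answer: $-44592$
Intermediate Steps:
$V = 5808$ ($V = \left(-88\right) \left(-66\right) = 5808$)
$-38784 - V = -38784 - 5808 = -44592$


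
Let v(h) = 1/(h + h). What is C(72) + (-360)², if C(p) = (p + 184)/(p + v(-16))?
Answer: 298476992/2303 ≈ 1.2960e+5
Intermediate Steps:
v(h) = 1/(2*h)
C(p) = (184 + p)/(-1/32 + p) (C(p) = (p + 184)/(p + (½)/(-16)) = (184 + p)/(p + (½)*(-1/16)) = (184 + p)/(p - 1/32) = (184 + p)/(-1/32 + p))
C(72) + (-360)² = 32*(184 + 72)/(-1 + 32*72) + (-360)² = 32*256/(-1 + 2304) + 129600 = 32*256/2303 + 129600 = 32*(1/2303)*256 + 129600 = 8192/2303 + 129600 = 298476992/2303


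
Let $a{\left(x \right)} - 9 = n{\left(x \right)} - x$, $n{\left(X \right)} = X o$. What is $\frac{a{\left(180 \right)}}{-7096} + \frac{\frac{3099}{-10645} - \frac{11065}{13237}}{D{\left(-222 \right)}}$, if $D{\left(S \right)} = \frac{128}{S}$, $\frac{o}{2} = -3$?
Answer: $\frac{4261500842559}{1999764420080} \approx 2.131$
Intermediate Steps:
$o = -6$ ($o = 2 \left(-3\right) = -6$)
$n{\left(X \right)} = - 6 X$ ($n{\left(X \right)} = X \left(-6\right) = - 6 X$)
$a{\left(x \right)} = 9 - 7 x$
$\frac{a{\left(180 \right)}}{-7096} + \frac{\frac{3099}{-10645} - \frac{11065}{13237}}{D{\left(-222 \right)}} = \frac{9 - 1260}{-7096} + \frac{\frac{3099}{-10645} - \frac{11065}{13237}}{128 \frac{1}{-222}} = \left(9 - 1260\right) \left(- \frac{1}{7096}\right) + \frac{3099 \left(- \frac{1}{10645}\right) - \frac{11065}{13237}}{128 \left(- \frac{1}{222}\right)} = \left(-1251\right) \left(- \frac{1}{7096}\right) + \frac{- \frac{3099}{10645} - \frac{11065}{13237}}{- \frac{64}{111}} = \frac{1251}{7096} - - \frac{4406932767}{2254525840} = \frac{1251}{7096} + \frac{4406932767}{2254525840} = \frac{4261500842559}{1999764420080}$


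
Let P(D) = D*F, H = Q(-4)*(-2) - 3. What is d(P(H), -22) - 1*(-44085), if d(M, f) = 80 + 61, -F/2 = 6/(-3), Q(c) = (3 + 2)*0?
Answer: 44226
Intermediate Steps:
Q(c) = 0 (Q(c) = 5*0 = 0)
F = 4 (F = -12/(-3) = -12*(-1)/3 = -2*(-2) = 4)
H = -3 (H = 0*(-2) - 3 = 0 - 3 = -3)
P(D) = 4*D (P(D) = D*4 = 4*D)
d(M, f) = 141
d(P(H), -22) - 1*(-44085) = 141 - 1*(-44085) = 141 + 44085 = 44226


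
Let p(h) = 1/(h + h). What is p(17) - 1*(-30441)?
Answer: 1034995/34 ≈ 30441.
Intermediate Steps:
p(h) = 1/(2*h)
p(17) - 1*(-30441) = (½)/17 - 1*(-30441) = (½)*(1/17) + 30441 = 1/34 + 30441 = 1034995/34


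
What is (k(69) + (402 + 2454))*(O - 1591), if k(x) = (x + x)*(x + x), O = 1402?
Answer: -4139100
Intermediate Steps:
k(x) = 4*x² (k(x) = (2*x)*(2*x) = 4*x²)
(k(69) + (402 + 2454))*(O - 1591) = (4*69² + (402 + 2454))*(1402 - 1591) = (4*4761 + 2856)*(-189) = (19044 + 2856)*(-189) = 21900*(-189) = -4139100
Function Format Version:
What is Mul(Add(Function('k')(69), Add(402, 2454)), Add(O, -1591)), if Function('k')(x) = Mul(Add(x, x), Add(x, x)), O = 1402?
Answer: -4139100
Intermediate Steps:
Function('k')(x) = Mul(4, Pow(x, 2)) (Function('k')(x) = Mul(Mul(2, x), Mul(2, x)) = Mul(4, Pow(x, 2)))
Mul(Add(Function('k')(69), Add(402, 2454)), Add(O, -1591)) = Mul(Add(Mul(4, Pow(69, 2)), Add(402, 2454)), Add(1402, -1591)) = Mul(Add(Mul(4, 4761), 2856), -189) = Mul(Add(19044, 2856), -189) = Mul(21900, -189) = -4139100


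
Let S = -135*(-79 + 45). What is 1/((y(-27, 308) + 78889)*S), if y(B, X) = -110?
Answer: 1/361595610 ≈ 2.7655e-9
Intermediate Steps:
S = 4590 (S = -135*(-34) = 4590)
1/((y(-27, 308) + 78889)*S) = 1/((-110 + 78889)*4590) = (1/4590)/78779 = (1/78779)*(1/4590) = 1/361595610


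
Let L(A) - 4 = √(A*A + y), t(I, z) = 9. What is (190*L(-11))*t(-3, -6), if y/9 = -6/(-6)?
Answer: 6840 + 1710*√130 ≈ 26337.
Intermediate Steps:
y = 9 (y = 9*(-6/(-6)) = 9*(-6*(-⅙)) = 9*1 = 9)
L(A) = 4 + √(9 + A²) (L(A) = 4 + √(A*A + 9) = 4 + √(A² + 9) = 4 + √(9 + A²))
(190*L(-11))*t(-3, -6) = (190*(4 + √(9 + (-11)²)))*9 = (190*(4 + √(9 + 121)))*9 = (190*(4 + √130))*9 = (760 + 190*√130)*9 = 6840 + 1710*√130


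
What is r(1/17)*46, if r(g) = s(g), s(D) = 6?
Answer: 276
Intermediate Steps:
r(g) = 6
r(1/17)*46 = 6*46 = 276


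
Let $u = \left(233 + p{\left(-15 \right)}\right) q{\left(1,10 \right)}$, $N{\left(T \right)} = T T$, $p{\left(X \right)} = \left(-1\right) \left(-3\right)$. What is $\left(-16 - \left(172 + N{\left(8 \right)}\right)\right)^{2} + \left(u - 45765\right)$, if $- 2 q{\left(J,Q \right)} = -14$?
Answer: $19391$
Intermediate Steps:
$p{\left(X \right)} = 3$
$q{\left(J,Q \right)} = 7$ ($q{\left(J,Q \right)} = \left(- \frac{1}{2}\right) \left(-14\right) = 7$)
$N{\left(T \right)} = T^{2}$
$u = 1652$ ($u = \left(233 + 3\right) 7 = 236 \cdot 7 = 1652$)
$\left(-16 - \left(172 + N{\left(8 \right)}\right)\right)^{2} + \left(u - 45765\right) = \left(-16 - 236\right)^{2} + \left(1652 - 45765\right) = \left(-16 - 236\right)^{2} - 44113 = \left(-252\right)^{2} - 44113 = 63504 - 44113 = 19391$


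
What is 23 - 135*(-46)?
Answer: 6233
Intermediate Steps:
23 - 135*(-46) = 23 + 6210 = 6233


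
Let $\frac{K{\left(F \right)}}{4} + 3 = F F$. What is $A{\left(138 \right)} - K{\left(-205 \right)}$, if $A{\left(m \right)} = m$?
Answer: $-167950$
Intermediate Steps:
$K{\left(F \right)} = -12 + 4 F^{2}$ ($K{\left(F \right)} = -12 + 4 F F = -12 + 4 F^{2}$)
$A{\left(138 \right)} - K{\left(-205 \right)} = 138 - \left(-12 + 4 \left(-205\right)^{2}\right) = 138 - \left(-12 + 4 \cdot 42025\right) = 138 - \left(-12 + 168100\right) = 138 - 168088 = -167950$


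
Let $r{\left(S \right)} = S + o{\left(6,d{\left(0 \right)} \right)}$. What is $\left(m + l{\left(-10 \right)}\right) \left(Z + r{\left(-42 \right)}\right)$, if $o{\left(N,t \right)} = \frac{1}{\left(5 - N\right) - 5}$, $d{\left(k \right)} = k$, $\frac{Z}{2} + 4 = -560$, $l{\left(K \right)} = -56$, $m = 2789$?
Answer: $- \frac{6396131}{2} \approx -3.1981 \cdot 10^{6}$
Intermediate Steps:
$Z = -1128$ ($Z = -8 + 2 \left(-560\right) = -8 - 1120 = -1128$)
$o{\left(N,t \right)} = - \frac{1}{N}$ ($o{\left(N,t \right)} = \frac{1}{\left(-1\right) N} = - \frac{1}{N}$)
$r{\left(S \right)} = - \frac{1}{6} + S$ ($r{\left(S \right)} = S - \frac{1}{6} = - \frac{1}{6} + S$)
$\left(m + l{\left(-10 \right)}\right) \left(Z + r{\left(-42 \right)}\right) = \left(2789 - 56\right) \left(-1128 - \frac{253}{6}\right) = 2733 \left(-1128 - \frac{253}{6}\right) = 2733 \left(- \frac{7021}{6}\right) = - \frac{6396131}{2}$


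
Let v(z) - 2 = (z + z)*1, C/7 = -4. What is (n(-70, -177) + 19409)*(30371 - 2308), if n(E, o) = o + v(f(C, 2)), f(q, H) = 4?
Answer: 539988246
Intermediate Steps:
C = -28 (C = 7*(-4) = -28)
v(z) = 2 + 2*z (v(z) = 2 + (z + z)*1 = 2 + (2*z)*1 = 2 + 2*z)
n(E, o) = 10 + o (n(E, o) = o + (2 + 2*4) = o + (2 + 8) = o + 10 = 10 + o)
(n(-70, -177) + 19409)*(30371 - 2308) = ((10 - 177) + 19409)*(30371 - 2308) = (-167 + 19409)*28063 = 19242*28063 = 539988246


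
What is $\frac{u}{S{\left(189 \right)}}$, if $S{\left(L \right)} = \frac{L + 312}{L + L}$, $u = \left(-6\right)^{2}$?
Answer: $\frac{4536}{167} \approx 27.162$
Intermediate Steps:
$u = 36$
$S{\left(L \right)} = \frac{312 + L}{2 L}$
$\frac{u}{S{\left(189 \right)}} = \frac{36}{\frac{1}{2} \cdot \frac{1}{189} \left(312 + 189\right)} = \frac{36}{\frac{1}{2} \cdot \frac{1}{189} \cdot 501} = \frac{36}{\frac{167}{126}} = 36 \cdot \frac{126}{167} = \frac{4536}{167}$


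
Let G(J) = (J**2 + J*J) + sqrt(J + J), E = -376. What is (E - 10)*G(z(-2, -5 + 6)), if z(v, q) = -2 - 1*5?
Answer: -37828 - 386*I*sqrt(14) ≈ -37828.0 - 1444.3*I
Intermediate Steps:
z(v, q) = -7 (z(v, q) = -2 - 5 = -7)
G(J) = 2*J**2 + sqrt(2)*sqrt(J) (G(J) = (J**2 + J**2) + sqrt(2*J) = 2*J**2 + sqrt(2)*sqrt(J))
(E - 10)*G(z(-2, -5 + 6)) = (-376 - 10)*(2*(-7)**2 + sqrt(2)*sqrt(-7)) = -386*(2*49 + sqrt(2)*(I*sqrt(7))) = -386*(98 + I*sqrt(14)) = -37828 - 386*I*sqrt(14)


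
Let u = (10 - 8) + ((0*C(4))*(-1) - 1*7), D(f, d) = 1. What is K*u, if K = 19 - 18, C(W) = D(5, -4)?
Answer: -5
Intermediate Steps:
C(W) = 1
K = 1
u = -5 (u = (10 - 8) + ((0*1)*(-1) - 1*7) = 2 + (0*(-1) - 7) = 2 + (0 - 7) = 2 - 7 = -5)
K*u = 1*(-5) = -5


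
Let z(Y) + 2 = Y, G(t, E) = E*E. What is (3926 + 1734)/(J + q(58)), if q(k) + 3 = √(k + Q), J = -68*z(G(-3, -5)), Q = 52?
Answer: -8869220/2455379 - 5660*√110/2455379 ≈ -3.6363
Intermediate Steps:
G(t, E) = E²
z(Y) = -2 + Y
J = -1564 (J = -68*(-2 + (-5)²) = -68*(-2 + 25) = -68*23 = -1564)
q(k) = -3 + √(52 + k) (q(k) = -3 + √(k + 52) = -3 + √(52 + k))
(3926 + 1734)/(J + q(58)) = (3926 + 1734)/(-1564 + (-3 + √(52 + 58))) = 5660/(-1564 + (-3 + √110)) = 5660/(-1567 + √110)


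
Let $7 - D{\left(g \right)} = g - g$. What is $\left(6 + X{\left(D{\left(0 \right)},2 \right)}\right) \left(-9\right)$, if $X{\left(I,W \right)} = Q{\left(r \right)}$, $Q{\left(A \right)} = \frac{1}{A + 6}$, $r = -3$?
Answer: $-57$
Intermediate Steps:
$D{\left(g \right)} = 7$ ($D{\left(g \right)} = 7 - \left(g - g\right) = 7 - 0 = 7 + 0 = 7$)
$Q{\left(A \right)} = \frac{1}{6 + A}$
$X{\left(I,W \right)} = \frac{1}{3}$ ($X{\left(I,W \right)} = \frac{1}{6 - 3} = \frac{1}{3}$)
$\left(6 + X{\left(D{\left(0 \right)},2 \right)}\right) \left(-9\right) = \left(6 + \frac{1}{3}\right) \left(-9\right) = \frac{19}{3} \left(-9\right) = -57$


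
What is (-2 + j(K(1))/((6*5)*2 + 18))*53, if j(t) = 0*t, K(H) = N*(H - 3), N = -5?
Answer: -106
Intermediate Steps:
K(H) = 15 - 5*H (K(H) = -5*(H - 3) = -5*(-3 + H) = 15 - 5*H)
j(t) = 0
(-2 + j(K(1))/((6*5)*2 + 18))*53 = (-2 + 0/((6*5)*2 + 18))*53 = (-2 + 0/(30*2 + 18))*53 = (-2 + 0/(60 + 18))*53 = (-2 + 0/78)*53 = (-2 + 0*(1/78))*53 = (-2 + 0)*53 = -2*53 = -106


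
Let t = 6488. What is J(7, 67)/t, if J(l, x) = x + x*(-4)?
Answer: -201/6488 ≈ -0.030980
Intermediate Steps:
J(l, x) = -3*x (J(l, x) = x - 4*x = -3*x)
J(7, 67)/t = -3*67/6488 = -201*1/6488 = -201/6488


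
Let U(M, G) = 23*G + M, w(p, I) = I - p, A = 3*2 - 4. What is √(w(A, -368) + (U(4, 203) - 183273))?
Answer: I*√178970 ≈ 423.05*I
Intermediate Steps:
A = 2 (A = 6 - 4 = 2)
U(M, G) = M + 23*G
√(w(A, -368) + (U(4, 203) - 183273)) = √((-368 - 1*2) + ((4 + 23*203) - 183273)) = √((-368 - 2) + ((4 + 4669) - 183273)) = √(-370 + (4673 - 183273)) = √(-370 - 178600) = √(-178970) = I*√178970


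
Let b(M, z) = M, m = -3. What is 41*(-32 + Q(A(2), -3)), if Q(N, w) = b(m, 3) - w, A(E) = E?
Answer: -1312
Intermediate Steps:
Q(N, w) = -3 - w
41*(-32 + Q(A(2), -3)) = 41*(-32 + (-3 - 1*(-3))) = 41*(-32 + (-3 + 3)) = 41*(-32 + 0) = 41*(-32) = -1312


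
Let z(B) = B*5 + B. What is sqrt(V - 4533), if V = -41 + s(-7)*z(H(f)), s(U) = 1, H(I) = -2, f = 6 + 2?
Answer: I*sqrt(4586) ≈ 67.72*I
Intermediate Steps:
f = 8
z(B) = 6*B (z(B) = 5*B + B = 6*B)
V = -53 (V = -41 + 1*(6*(-2)) = -41 + 1*(-12) = -41 - 12 = -53)
sqrt(V - 4533) = sqrt(-53 - 4533) = sqrt(-4586) = I*sqrt(4586)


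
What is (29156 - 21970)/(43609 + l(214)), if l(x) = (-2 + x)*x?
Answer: 7186/88977 ≈ 0.080762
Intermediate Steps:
l(x) = x*(-2 + x)
(29156 - 21970)/(43609 + l(214)) = (29156 - 21970)/(43609 + 214*(-2 + 214)) = 7186/(43609 + 214*212) = 7186/(43609 + 45368) = 7186/88977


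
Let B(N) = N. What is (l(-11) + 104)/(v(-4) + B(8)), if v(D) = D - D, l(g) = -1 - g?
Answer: 57/4 ≈ 14.250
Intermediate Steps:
v(D) = 0
(l(-11) + 104)/(v(-4) + B(8)) = ((-1 - 1*(-11)) + 104)/(0 + 8) = ((-1 + 11) + 104)/8 = (10 + 104)*(⅛) = 114*(⅛) = 57/4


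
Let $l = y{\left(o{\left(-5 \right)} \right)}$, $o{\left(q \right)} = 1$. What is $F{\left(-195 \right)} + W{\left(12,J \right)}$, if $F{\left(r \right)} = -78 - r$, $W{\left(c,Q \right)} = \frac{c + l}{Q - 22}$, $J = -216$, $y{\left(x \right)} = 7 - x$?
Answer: $\frac{13914}{119} \approx 116.92$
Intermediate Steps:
$l = 6$ ($l = 7 - 1 = 6$)
$W{\left(c,Q \right)} = \frac{6 + c}{-22 + Q}$ ($W{\left(c,Q \right)} = \frac{c + 6}{Q - 22} = \frac{6 + c}{-22 + Q}$)
$F{\left(-195 \right)} + W{\left(12,J \right)} = \left(-78 - -195\right) + \frac{6 + 12}{-22 - 216} = \left(-78 + 195\right) + \frac{1}{-238} \cdot 18 = 117 - \frac{9}{119} = \frac{13914}{119}$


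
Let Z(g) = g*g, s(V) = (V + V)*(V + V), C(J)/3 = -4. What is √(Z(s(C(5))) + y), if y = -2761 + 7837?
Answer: 6*√9357 ≈ 580.39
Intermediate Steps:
y = 5076
C(J) = -12 (C(J) = 3*(-4) = -12)
s(V) = 4*V² (s(V) = (2*V)*(2*V) = 4*V²)
Z(g) = g²
√(Z(s(C(5))) + y) = √((4*(-12)²)² + 5076) = √((4*144)² + 5076) = √(576² + 5076) = √(331776 + 5076) = √336852 = 6*√9357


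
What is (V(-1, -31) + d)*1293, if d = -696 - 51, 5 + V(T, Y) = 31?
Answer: -932253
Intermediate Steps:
V(T, Y) = 26 (V(T, Y) = -5 + 31 = 26)
d = -747
(V(-1, -31) + d)*1293 = (26 - 747)*1293 = -721*1293 = -932253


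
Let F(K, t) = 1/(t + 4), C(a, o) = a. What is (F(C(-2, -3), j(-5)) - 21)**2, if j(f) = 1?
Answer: 10816/25 ≈ 432.64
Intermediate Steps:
F(K, t) = 1/(4 + t)
(F(C(-2, -3), j(-5)) - 21)**2 = (1/(4 + 1) - 21)**2 = (1/5 - 21)**2 = (-104/5)**2 = 10816/25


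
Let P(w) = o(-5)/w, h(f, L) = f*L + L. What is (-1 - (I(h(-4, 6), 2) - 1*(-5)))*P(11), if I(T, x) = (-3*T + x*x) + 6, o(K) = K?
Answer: 350/11 ≈ 31.818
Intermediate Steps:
h(f, L) = L + L*f (h(f, L) = L*f + L = L + L*f)
I(T, x) = 6 + x**2 - 3*T (I(T, x) = (-3*T + x**2) + 6 = (x**2 - 3*T) + 6 = 6 + x**2 - 3*T)
P(w) = -5/w
(-1 - (I(h(-4, 6), 2) - 1*(-5)))*P(11) = (-1 - ((6 + 2**2 - 18*(1 - 4)) - 1*(-5)))*(-5/11) = (-1 - ((6 + 4 - 18*(-3)) + 5))*(-5*1/11) = (-1 - ((6 + 4 - 3*(-18)) + 5))*(-5/11) = (-1 - ((6 + 4 + 54) + 5))*(-5/11) = (-1 - (64 + 5))*(-5/11) = (-1 - 1*69)*(-5/11) = (-1 - 69)*(-5/11) = -70*(-5/11) = 350/11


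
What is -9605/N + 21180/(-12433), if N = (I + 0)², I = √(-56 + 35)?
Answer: 118974185/261093 ≈ 455.68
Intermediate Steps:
I = I*√21 (I = √(-21) = I*√21 ≈ 4.5826*I)
N = -21 (N = (I*√21 + 0)² = (I*√21)² = -21)
-9605/N + 21180/(-12433) = -9605/(-21) + 21180/(-12433) = -9605*(-1/21) + 21180*(-1/12433) = 9605/21 - 21180/12433 = 118974185/261093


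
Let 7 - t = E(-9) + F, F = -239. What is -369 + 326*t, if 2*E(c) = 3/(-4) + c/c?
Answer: 319145/4 ≈ 79786.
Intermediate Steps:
E(c) = ⅛ (E(c) = (3/(-4) + c/c)/2 = (3*(-¼) + 1)/2 = (-¾ + 1)/2 = (½)*(¼) = ⅛)
t = 1967/8 (t = 7 - (⅛ - 239) = 7 - 1*(-1911/8) = 7 + 1911/8 = 1967/8 ≈ 245.88)
-369 + 326*t = -369 + 326*(1967/8) = -369 + 320621/4 = 319145/4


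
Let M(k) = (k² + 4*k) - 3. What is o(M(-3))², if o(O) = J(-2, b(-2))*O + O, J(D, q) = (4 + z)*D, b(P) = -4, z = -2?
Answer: 324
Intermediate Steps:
J(D, q) = 2*D (J(D, q) = (4 - 2)*D = 2*D)
M(k) = -3 + k² + 4*k
o(O) = -3*O (o(O) = (2*(-2))*O + O = -4*O + O = -3*O)
o(M(-3))² = (-3*(-3 + (-3)² + 4*(-3)))² = (-3*(-3 + 9 - 12))² = (-3*(-6))² = 18² = 324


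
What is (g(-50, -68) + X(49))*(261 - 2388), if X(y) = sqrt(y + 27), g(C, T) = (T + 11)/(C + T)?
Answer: -121239/118 - 4254*sqrt(19) ≈ -19570.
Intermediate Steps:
g(C, T) = (11 + T)/(C + T)
X(y) = sqrt(27 + y)
(g(-50, -68) + X(49))*(261 - 2388) = ((11 - 68)/(-50 - 68) + sqrt(27 + 49))*(261 - 2388) = (-57/(-118) + sqrt(76))*(-2127) = (-1/118*(-57) + 2*sqrt(19))*(-2127) = (57/118 + 2*sqrt(19))*(-2127) = -121239/118 - 4254*sqrt(19)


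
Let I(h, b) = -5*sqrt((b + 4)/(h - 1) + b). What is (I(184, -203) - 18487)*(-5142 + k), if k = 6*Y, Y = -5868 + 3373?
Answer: 371810544 + 67040*I*sqrt(1708671)/61 ≈ 3.7181e+8 + 1.4366e+6*I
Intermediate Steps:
Y = -2495
k = -14970 (k = 6*(-2495) = -14970)
I(h, b) = -5*sqrt(b + (4 + b)/(-1 + h)) (I(h, b) = -5*sqrt((4 + b)/(-1 + h) + b) = -5*sqrt(b + (4 + b)/(-1 + h)))
(I(184, -203) - 18487)*(-5142 + k) = (-5*sqrt(4 - 203*184)/sqrt(-1 + 184) - 18487)*(-5142 - 14970) = (-5*sqrt(183)*sqrt(4 - 37352)/183 - 18487)*(-20112) = (-5*2*I*sqrt(1708671)/183 - 18487)*(-20112) = (-10*I*sqrt(1708671)/183 - 18487)*(-20112) = (-18487 - 10*I*sqrt(1708671)/183)*(-20112) = 371810544 + 67040*I*sqrt(1708671)/61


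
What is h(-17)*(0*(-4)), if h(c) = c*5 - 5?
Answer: 0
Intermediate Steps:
h(c) = -5 + 5*c (h(c) = 5*c - 5 = -5 + 5*c)
h(-17)*(0*(-4)) = (-5 + 5*(-17))*(0*(-4)) = (-5 - 85)*0 = -90*0 = 0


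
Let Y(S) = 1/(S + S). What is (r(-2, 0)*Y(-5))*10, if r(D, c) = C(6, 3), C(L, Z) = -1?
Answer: 1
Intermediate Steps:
r(D, c) = -1
Y(S) = 1/(2*S)
(r(-2, 0)*Y(-5))*10 = -1/(2*(-5))*10 = -(-1)/(2*5)*10 = -1*(-⅒)*10 = (⅒)*10 = 1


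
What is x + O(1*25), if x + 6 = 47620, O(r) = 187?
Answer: 47801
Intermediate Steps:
x = 47614 (x = -6 + 47620 = 47614)
x + O(1*25) = 47614 + 187 = 47801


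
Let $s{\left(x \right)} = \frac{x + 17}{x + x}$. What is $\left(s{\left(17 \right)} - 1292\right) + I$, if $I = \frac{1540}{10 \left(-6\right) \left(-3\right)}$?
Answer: $- \frac{11542}{9} \approx -1282.4$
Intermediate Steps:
$s{\left(x \right)} = \frac{17 + x}{2 x}$
$I = \frac{77}{9}$ ($I = \frac{1540}{\left(-60\right) \left(-3\right)} = \frac{1540}{180} = 1540 \cdot \frac{1}{180} = \frac{77}{9} \approx 8.5556$)
$\left(s{\left(17 \right)} - 1292\right) + I = \left(\frac{17 + 17}{2 \cdot 17} - 1292\right) + \frac{77}{9} = \left(\frac{1}{2} \cdot \frac{1}{17} \cdot 34 - 1292\right) + \frac{77}{9} = \left(1 - 1292\right) + \frac{77}{9} = -1291 + \frac{77}{9} = - \frac{11542}{9}$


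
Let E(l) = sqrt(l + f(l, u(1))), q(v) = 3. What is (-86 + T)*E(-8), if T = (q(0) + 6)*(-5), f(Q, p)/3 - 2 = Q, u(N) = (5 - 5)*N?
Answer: -131*I*sqrt(26) ≈ -667.97*I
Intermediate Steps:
u(N) = 0 (u(N) = 0*N = 0)
f(Q, p) = 6 + 3*Q
E(l) = sqrt(6 + 4*l) (E(l) = sqrt(l + (6 + 3*l)) = sqrt(6 + 4*l))
T = -45 (T = (3 + 6)*(-5) = 9*(-5) = -45)
(-86 + T)*E(-8) = (-86 - 45)*sqrt(6 + 4*(-8)) = -131*sqrt(6 - 32) = -131*I*sqrt(26)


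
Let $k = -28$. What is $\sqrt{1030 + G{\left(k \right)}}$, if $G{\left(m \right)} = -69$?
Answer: $31$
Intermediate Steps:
$\sqrt{1030 + G{\left(k \right)}} = \sqrt{1030 - 69} = \sqrt{961} = 31$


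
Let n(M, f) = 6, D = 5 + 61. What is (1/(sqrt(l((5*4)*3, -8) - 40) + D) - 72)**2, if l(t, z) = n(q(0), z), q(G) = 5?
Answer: (-22395745*I + 684144*sqrt(34))/(2*(-2161*I + 66*sqrt(34))) ≈ 5181.8 + 0.19123*I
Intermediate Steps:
D = 66
l(t, z) = 6
(1/(sqrt(l((5*4)*3, -8) - 40) + D) - 72)**2 = (1/(sqrt(6 - 40) + 66) - 72)**2 = (1/(sqrt(-34) + 66) - 72)**2 = (1/(I*sqrt(34) + 66) - 72)**2 = (1/(66 + I*sqrt(34)) - 72)**2 = (-72 + 1/(66 + I*sqrt(34)))**2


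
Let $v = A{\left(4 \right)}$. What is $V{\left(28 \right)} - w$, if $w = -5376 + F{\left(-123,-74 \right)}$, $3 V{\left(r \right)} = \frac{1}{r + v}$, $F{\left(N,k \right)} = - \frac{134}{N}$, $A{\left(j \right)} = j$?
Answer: $\frac{21155689}{3936} \approx 5374.9$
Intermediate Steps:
$v = 4$
$V{\left(r \right)} = \frac{1}{3 \left(4 + r\right)}$ ($V{\left(r \right)} = \frac{1}{3 \left(r + 4\right)} = \frac{1}{3 \left(4 + r\right)}$)
$w = - \frac{661114}{123}$ ($w = -5376 - \frac{134}{-123} = -5376 - - \frac{134}{123} = -5376 + \frac{134}{123} = - \frac{661114}{123} \approx -5374.9$)
$V{\left(28 \right)} - w = \frac{1}{3 \left(4 + 28\right)} - - \frac{661114}{123} = \frac{1}{3 \cdot 32} + \frac{661114}{123} = \frac{1}{3} \cdot \frac{1}{32} + \frac{661114}{123} = \frac{1}{96} + \frac{661114}{123} = \frac{21155689}{3936}$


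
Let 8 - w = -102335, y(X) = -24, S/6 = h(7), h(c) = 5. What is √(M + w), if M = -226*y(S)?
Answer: √107767 ≈ 328.28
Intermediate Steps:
S = 30 (S = 6*5 = 30)
w = 102343 (w = 8 - 1*(-102335) = 8 + 102335 = 102343)
M = 5424 (M = -226*(-24) = 5424)
√(M + w) = √(5424 + 102343) = √107767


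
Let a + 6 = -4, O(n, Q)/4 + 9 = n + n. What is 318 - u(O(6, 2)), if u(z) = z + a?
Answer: 316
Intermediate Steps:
O(n, Q) = -36 + 8*n (O(n, Q) = -36 + 4*(n + n) = -36 + 4*(2*n) = -36 + 8*n)
a = -10 (a = -6 - 4 = -10)
u(z) = -10 + z (u(z) = z - 10 = -10 + z)
318 - u(O(6, 2)) = 318 - (-10 + (-36 + 8*6)) = 318 - (-10 + (-36 + 48)) = 318 - (-10 + 12) = 318 - 1*2 = 318 - 2 = 316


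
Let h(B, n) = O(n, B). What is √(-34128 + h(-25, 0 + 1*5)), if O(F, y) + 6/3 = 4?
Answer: I*√34126 ≈ 184.73*I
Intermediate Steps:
O(F, y) = 2 (O(F, y) = -2 + 4 = 2)
h(B, n) = 2
√(-34128 + h(-25, 0 + 1*5)) = √(-34128 + 2) = √(-34126) = I*√34126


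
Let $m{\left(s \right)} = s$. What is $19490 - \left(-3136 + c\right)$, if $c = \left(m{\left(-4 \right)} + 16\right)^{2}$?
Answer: $22482$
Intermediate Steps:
$c = 144$ ($c = \left(-4 + 16\right)^{2} = 12^{2} = 144$)
$19490 - \left(-3136 + c\right) = 19490 + \left(56^{2} - 144\right) = 19490 + \left(3136 - 144\right) = 19490 + 2992 = 22482$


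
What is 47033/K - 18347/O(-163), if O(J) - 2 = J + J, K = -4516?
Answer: 8452045/182898 ≈ 46.212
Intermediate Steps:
O(J) = 2 + 2*J (O(J) = 2 + (J + J) = 2 + 2*J)
47033/K - 18347/O(-163) = 47033/(-4516) - 18347/(2 + 2*(-163)) = 47033*(-1/4516) - 18347/(2 - 326) = -47033/4516 - 18347/(-324) = -47033/4516 - 18347*(-1/324) = -47033/4516 + 18347/324 = 8452045/182898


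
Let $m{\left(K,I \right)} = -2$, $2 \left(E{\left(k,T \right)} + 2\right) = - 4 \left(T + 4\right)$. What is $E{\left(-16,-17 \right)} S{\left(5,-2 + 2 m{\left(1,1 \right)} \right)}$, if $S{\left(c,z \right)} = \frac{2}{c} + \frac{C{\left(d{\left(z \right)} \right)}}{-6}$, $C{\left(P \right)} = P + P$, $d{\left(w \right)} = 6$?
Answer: $- \frac{192}{5} \approx -38.4$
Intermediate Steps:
$E{\left(k,T \right)} = -10 - 2 T$ ($E{\left(k,T \right)} = -2 + \frac{\left(-4\right) \left(T + 4\right)}{2} = -2 + \frac{\left(-4\right) \left(4 + T\right)}{2} = -2 + \frac{-16 - 4 T}{2} = -2 - \left(8 + 2 T\right) = -10 - 2 T$)
$C{\left(P \right)} = 2 P$
$S{\left(c,z \right)} = -2 + \frac{2}{c}$ ($S{\left(c,z \right)} = \frac{2}{c} + \frac{2 \cdot 6}{-6} = \frac{2}{c} + 12 \left(- \frac{1}{6}\right) = \frac{2}{c} - 2 = -2 + \frac{2}{c}$)
$E{\left(-16,-17 \right)} S{\left(5,-2 + 2 m{\left(1,1 \right)} \right)} = \left(-10 - -34\right) \left(-2 + \frac{2}{5}\right) = \left(-10 + 34\right) \left(-2 + 2 \cdot \frac{1}{5}\right) = 24 \left(-2 + \frac{2}{5}\right) = 24 \left(- \frac{8}{5}\right) = - \frac{192}{5}$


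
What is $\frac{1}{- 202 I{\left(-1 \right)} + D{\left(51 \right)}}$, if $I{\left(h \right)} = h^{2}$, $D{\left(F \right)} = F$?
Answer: $- \frac{1}{151} \approx -0.0066225$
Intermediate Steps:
$\frac{1}{- 202 I{\left(-1 \right)} + D{\left(51 \right)}} = \frac{1}{- 202 \left(-1\right)^{2} + 51} = \frac{1}{\left(-202\right) 1 + 51} = \frac{1}{-202 + 51} = \frac{1}{-151} = - \frac{1}{151}$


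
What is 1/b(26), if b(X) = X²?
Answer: 1/676 ≈ 0.0014793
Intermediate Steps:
1/b(26) = 1/(26²) = 1/676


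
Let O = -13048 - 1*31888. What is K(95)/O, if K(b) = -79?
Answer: 79/44936 ≈ 0.0017581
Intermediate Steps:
O = -44936 (O = -13048 - 31888 = -44936)
K(95)/O = -79/(-44936) = -79*(-1/44936) = 79/44936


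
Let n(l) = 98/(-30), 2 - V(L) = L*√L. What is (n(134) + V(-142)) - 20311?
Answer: -304684/15 + 142*I*√142 ≈ -20312.0 + 1692.1*I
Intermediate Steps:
V(L) = 2 - L^(3/2) (V(L) = 2 - L*√L = 2 - L^(3/2))
n(l) = -49/15 (n(l) = 98*(-1/30) = -49/15)
(n(134) + V(-142)) - 20311 = (-49/15 + (2 - (-142)^(3/2))) - 20311 = (-49/15 + (2 - (-142)*I*√142)) - 20311 = (-49/15 + (2 + 142*I*√142)) - 20311 = (-19/15 + 142*I*√142) - 20311 = -304684/15 + 142*I*√142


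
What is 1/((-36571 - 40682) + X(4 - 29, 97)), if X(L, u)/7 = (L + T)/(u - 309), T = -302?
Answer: -212/16375347 ≈ -1.2946e-5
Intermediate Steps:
X(L, u) = 7*(-302 + L)/(-309 + u) (X(L, u) = 7*((L - 302)/(u - 309)) = 7*((-302 + L)/(-309 + u)) = 7*(-302 + L)/(-309 + u))
1/((-36571 - 40682) + X(4 - 29, 97)) = 1/((-36571 - 40682) + 7*(-302 + (4 - 29))/(-309 + 97)) = 1/(-77253 + 7*(-302 - 25)/(-212)) = 1/(-77253 + 7*(-1/212)*(-327)) = 1/(-77253 + 2289/212) = 1/(-16375347/212) = -212/16375347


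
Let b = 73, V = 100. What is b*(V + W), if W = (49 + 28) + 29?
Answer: 15038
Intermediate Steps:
W = 106 (W = 77 + 29 = 106)
b*(V + W) = 73*(100 + 106) = 73*206 = 15038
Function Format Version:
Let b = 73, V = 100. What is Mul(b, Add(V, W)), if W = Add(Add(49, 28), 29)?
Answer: 15038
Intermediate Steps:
W = 106 (W = Add(77, 29) = 106)
Mul(b, Add(V, W)) = Mul(73, Add(100, 106)) = Mul(73, 206) = 15038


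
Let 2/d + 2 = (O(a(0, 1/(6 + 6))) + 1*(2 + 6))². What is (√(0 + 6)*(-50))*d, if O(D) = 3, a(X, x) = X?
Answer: -100*√6/119 ≈ -2.0584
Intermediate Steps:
d = 2/119 (d = 2/(-2 + (3 + 1*(2 + 6))²) = 2/(-2 + (3 + 1*8)²) = 2/(-2 + (3 + 8)²) = 2/(-2 + 11²) = 2/(-2 + 121) = 2/119 ≈ 0.016807)
(√(0 + 6)*(-50))*d = (√(0 + 6)*(-50))*(2/119) = (√6*(-50))*(2/119) = -50*√6*(2/119) = -100*√6/119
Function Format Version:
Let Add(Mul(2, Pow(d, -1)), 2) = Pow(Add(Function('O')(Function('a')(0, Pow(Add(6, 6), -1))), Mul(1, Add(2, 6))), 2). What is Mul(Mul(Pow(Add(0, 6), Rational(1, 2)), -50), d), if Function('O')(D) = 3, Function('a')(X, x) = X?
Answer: Mul(Rational(-100, 119), Pow(6, Rational(1, 2))) ≈ -2.0584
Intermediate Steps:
d = Rational(2, 119) (d = Mul(2, Pow(Add(-2, Pow(Add(3, Mul(1, Add(2, 6))), 2)), -1)) = Mul(2, Pow(Add(-2, Pow(Add(3, Mul(1, 8)), 2)), -1)) = Mul(2, Pow(Add(-2, Pow(Add(3, 8), 2)), -1)) = Mul(2, Pow(Add(-2, Pow(11, 2)), -1)) = Mul(2, Pow(Add(-2, 121), -1)) = Mul(2, Pow(119, -1)) = Mul(2, Rational(1, 119)) = Rational(2, 119) ≈ 0.016807)
Mul(Mul(Pow(Add(0, 6), Rational(1, 2)), -50), d) = Mul(Mul(Pow(Add(0, 6), Rational(1, 2)), -50), Rational(2, 119)) = Mul(Mul(Pow(6, Rational(1, 2)), -50), Rational(2, 119)) = Mul(Mul(-50, Pow(6, Rational(1, 2))), Rational(2, 119)) = Mul(Rational(-100, 119), Pow(6, Rational(1, 2)))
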